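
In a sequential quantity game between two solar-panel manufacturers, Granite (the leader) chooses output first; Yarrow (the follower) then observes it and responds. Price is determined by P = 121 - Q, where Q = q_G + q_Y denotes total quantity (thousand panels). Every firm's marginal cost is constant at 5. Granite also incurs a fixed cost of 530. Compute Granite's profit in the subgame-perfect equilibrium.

Solve by backward induction. Given q_G, the follower Yarrow maximises π_Y = (121 - q_G - q_Y)q_Y - 5q_Y.
∂π_Y/∂q_Y = 116 - q_G - 2q_Y = 0 gives the reaction function q_Y = (116 - q_G)/2.
Granite substitutes q_Y(q_G) into its own profit: π_G = q_G(121 - q_G - (116 - q_G)/2) - 5q_G = (63 - (1/2)q_G)q_G - 5q_G.
Maximising: ∂π_G/∂q_G = 58 - q_G = 0, giving q_G = 58.
Then q_Y = (116 - 58)/2 = 29.
Price P = 121 - 87 = 34.
Granite's profit: (34 - 5)·58 - 530 = 1152.

1152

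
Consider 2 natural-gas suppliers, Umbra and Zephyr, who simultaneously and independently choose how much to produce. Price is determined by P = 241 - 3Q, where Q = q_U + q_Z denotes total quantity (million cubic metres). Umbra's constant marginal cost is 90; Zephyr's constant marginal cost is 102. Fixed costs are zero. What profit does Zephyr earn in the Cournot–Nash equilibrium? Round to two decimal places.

Umbra's profit: π_U = (241 - 3Q)q_U - (90q_U). Setting ∂π_U/∂q_U = 0: 151 - 6q_U - 3(q_Z) = 0.
Zephyr's profit: π_Z = (241 - 3Q)q_Z - (102q_Z). Setting ∂π_Z/∂q_Z = 0: 139 - 6q_Z - 3(q_U) = 0.
So q_U = (151 - 3q_Z)/6 and q_Z = (139 - 3q_U)/6.
Solving the pair: q_U = 163/9, q_Z = 127/9.
Price P = 241 - 3·(290/9) = 433/3.
Zephyr's profit: (433/3 - 102)·(127/9) = 597.3704.

597.37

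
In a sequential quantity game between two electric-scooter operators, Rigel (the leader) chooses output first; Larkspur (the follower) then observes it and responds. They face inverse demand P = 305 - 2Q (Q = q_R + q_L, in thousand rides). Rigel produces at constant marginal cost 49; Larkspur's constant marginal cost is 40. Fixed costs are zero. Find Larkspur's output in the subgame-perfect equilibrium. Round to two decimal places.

Solve by backward induction. Given q_R, the follower Larkspur maximises π_L = (305 - 2q_R - 2q_L)q_L - 40q_L.
Follower FOC: 265 - 2q_R - 4q_L = 0, so q_L(q_R) = (265 - 2q_R)/4.
The leader anticipates this reaction. Substituting into P = 305 - 2Q gives P = 345/2 - q_R, so π_R = (345/2 - q_R)q_R - 49q_R.
Maximising: ∂π_R/∂q_R = 247/2 - 2q_R = 0, giving q_R = 247/4.
Then q_L = (265 - 2·(247/4))/4 = 283/8.

35.38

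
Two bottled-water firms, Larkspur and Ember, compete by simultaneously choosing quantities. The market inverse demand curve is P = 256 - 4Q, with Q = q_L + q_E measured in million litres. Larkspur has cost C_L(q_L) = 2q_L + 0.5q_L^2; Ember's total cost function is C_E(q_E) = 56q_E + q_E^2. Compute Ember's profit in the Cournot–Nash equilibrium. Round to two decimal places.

Larkspur's profit: π_L = (256 - 4Q)q_L - (2q_L + (1/2)q_L²). Setting ∂π_L/∂q_L = 0: 254 - 9q_L - 4(q_E) = 0.
Ember's profit: π_E = (256 - 4Q)q_E - (56q_E + q_E²). Setting ∂π_E/∂q_E = 0: 200 - 10q_E - 4(q_L) = 0.
Best responses: q_L = (254 - 4q_E)/9, q_E = (200 - 4q_L)/10.
Solving the pair: q_L = 870/37, q_E = 392/37.
Price P = 256 - 4·(1262/37) = 119.5676.
Ember's profit: 119.5676·(392/37) - 56·(392/37) - (392/37)² = 561.2272.

561.23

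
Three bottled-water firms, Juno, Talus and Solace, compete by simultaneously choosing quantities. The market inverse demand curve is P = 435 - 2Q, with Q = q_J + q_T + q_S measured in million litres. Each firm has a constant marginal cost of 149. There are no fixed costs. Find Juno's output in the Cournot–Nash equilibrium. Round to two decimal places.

35.75

A representative firm's profit is π_i = q_i(435 - 2Q) - 149q_i.
First-order condition (treating rivals' output as given): 286 - 4q_i - 2·Σ_{j≠i} q_j = 0.
By symmetry each firm produces the same amount; substituting Σ_{j≠i} q_j = 2q_i yields q_i = 286/8 = 143/4.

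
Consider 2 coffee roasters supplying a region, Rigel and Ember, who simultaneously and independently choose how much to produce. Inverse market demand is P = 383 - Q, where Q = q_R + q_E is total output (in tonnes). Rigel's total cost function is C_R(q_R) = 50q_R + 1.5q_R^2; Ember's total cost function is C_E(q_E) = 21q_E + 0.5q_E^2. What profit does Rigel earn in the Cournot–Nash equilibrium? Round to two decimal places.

5175.63

Rigel's profit: π_R = (383 - Q)q_R - (50q_R + (3/2)q_R²). Setting ∂π_R/∂q_R = 0: 333 - 5q_R - (q_E) = 0.
Ember's first-order condition: 362 - 3q_E - (q_R) = 0.
So q_R = (333 - q_E)/5 and q_E = (362 - q_R)/3.
Solving the pair: q_R = 91/2, q_E = 211/2.
Price P = 383 - 151 = 232.
Rigel's profit: 232·(91/2) - 50·(91/2) - (3/2)(91/2)² = 5175.6250.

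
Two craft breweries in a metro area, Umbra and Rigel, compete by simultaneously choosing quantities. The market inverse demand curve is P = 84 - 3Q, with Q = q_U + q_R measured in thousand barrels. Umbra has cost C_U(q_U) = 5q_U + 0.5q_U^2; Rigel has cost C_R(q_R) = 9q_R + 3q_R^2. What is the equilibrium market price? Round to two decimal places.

Umbra's profit: π_U = (84 - 3Q)q_U - (5q_U + (1/2)q_U²). Setting ∂π_U/∂q_U = 0: 79 - 7q_U - 3(q_R) = 0.
Rigel's first-order condition: 75 - 12q_R - 3(q_U) = 0.
Best responses: q_U = (79 - 3q_R)/7, q_R = (75 - 3q_U)/12.
Solving the pair: q_U = 241/25, q_R = 96/25.
Total output Q = 337/25, so price P = 84 - 3·(337/25) = 1089/25.

43.56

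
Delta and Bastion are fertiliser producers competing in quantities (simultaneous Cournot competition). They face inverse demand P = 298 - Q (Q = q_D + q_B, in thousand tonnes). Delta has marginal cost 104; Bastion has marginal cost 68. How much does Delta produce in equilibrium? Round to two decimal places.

52.67

Delta's profit: π_D = (298 - Q)q_D - (104q_D). Setting ∂π_D/∂q_D = 0: 194 - 2q_D - (q_B) = 0.
Bastion's profit: π_B = (298 - Q)q_B - (68q_B). Setting ∂π_B/∂q_B = 0: 230 - 2q_B - (q_D) = 0.
So q_D = (194 - q_B)/2 and q_B = (230 - q_D)/2.
Substituting one into the other gives q_D = 158/3 and q_B = 266/3.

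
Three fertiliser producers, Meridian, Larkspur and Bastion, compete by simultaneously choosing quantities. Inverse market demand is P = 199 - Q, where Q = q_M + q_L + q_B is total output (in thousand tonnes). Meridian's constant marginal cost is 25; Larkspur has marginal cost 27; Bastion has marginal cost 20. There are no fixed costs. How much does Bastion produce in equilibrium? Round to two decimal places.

47.75

Meridian's profit: π_M = (199 - Q)q_M - (25q_M). Setting ∂π_M/∂q_M = 0: 174 - 2q_M - (q_L + q_B) = 0.
Larkspur's profit: π_L = (199 - Q)q_L - (27q_L). Setting ∂π_L/∂q_L = 0: 172 - 2q_L - (q_M + q_B) = 0.
Bastion's first-order condition: 179 - 2q_B - (q_M + q_L) = 0.
Summing all 3 equations gives 525 − 4Q = 0, hence Q = 525/4.
Back-substituting: q_M = (174 − 525/4) = 171/4, q_L = (172 − 525/4) = 163/4, q_B = (179 − 525/4) = 191/4.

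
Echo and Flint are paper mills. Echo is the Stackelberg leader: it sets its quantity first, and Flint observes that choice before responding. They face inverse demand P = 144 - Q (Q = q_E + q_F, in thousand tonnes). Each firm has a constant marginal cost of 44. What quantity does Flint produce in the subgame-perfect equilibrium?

25

Solve by backward induction. Given q_E, the follower Flint maximises π_F = (144 - q_E - q_F)q_F - 44q_F.
Setting the follower's marginal profit to zero, 100 - q_E - 2q_F = 0, i.e. q_F = (100 - q_E)/2.
Echo substitutes q_F(q_E) into its own profit: π_E = q_E(144 - q_E - (100 - q_E)/2) - 44q_E = (94 - (1/2)q_E)q_E - 44q_E.
Leader FOC: 50 - q_E = 0, so q_E = 50.
Then q_F = (100 - 50)/2 = 25.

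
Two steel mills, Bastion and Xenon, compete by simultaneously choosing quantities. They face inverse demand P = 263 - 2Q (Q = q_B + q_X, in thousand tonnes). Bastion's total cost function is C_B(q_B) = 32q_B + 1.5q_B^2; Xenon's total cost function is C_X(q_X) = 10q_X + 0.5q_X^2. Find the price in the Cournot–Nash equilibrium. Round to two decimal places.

136.68

Bastion's profit: π_B = (263 - 2Q)q_B - (32q_B + (3/2)q_B²). Setting ∂π_B/∂q_B = 0: 231 - 7q_B - 2(q_X) = 0.
Xenon's profit: π_X = (263 - 2Q)q_X - (10q_X + (1/2)q_X²). Setting ∂π_X/∂q_X = 0: 253 - 5q_X - 2(q_B) = 0.
So q_B = (231 - 2q_X)/7 and q_X = (253 - 2q_B)/5.
Substituting one into the other gives q_B = 649/31 and q_X = 1309/31.
Total output Q = 1958/31, so price P = 263 - 2·(1958/31) = 136.6774.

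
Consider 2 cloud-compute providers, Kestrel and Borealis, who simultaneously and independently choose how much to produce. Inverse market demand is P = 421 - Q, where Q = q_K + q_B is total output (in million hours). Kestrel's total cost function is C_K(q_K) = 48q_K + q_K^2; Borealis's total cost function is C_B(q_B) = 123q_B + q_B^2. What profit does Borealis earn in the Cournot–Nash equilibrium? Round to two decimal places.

Kestrel's profit: π_K = (421 - Q)q_K - (48q_K + q_K²). Setting ∂π_K/∂q_K = 0: 373 - 4q_K - (q_B) = 0.
Borealis's first-order condition: 298 - 4q_B - (q_K) = 0.
Best responses: q_K = (373 - q_B)/4, q_B = (298 - q_K)/4.
Solving the pair: q_K = 398/5, q_B = 273/5.
Price P = 421 - 671/5 = 1434/5.
Borealis's profit: (1434/5)·(273/5) - 123·(273/5) - (273/5)² = 5962.3200.

5962.32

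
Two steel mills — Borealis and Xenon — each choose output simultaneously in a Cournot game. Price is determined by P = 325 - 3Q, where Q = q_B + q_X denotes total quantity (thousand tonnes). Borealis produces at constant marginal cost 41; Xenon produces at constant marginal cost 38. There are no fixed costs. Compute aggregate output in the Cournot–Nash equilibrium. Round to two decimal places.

63.44

Borealis's profit: π_B = (325 - 3Q)q_B - (41q_B). Setting ∂π_B/∂q_B = 0: 284 - 6q_B - 3(q_X) = 0.
Xenon's first-order condition: 287 - 6q_X - 3(q_B) = 0.
So q_B = (284 - 3q_X)/6 and q_X = (287 - 3q_B)/6.
Solving the pair: q_B = 281/9, q_X = 290/9.
Total output Q = 281/9 + 290/9 = 571/9.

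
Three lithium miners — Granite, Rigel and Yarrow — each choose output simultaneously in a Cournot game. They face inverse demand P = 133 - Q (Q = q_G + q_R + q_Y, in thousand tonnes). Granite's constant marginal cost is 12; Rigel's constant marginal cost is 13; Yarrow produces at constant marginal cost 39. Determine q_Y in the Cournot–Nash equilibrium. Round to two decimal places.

10.25

Granite's profit: π_G = (133 - Q)q_G - (12q_G). Setting ∂π_G/∂q_G = 0: 121 - 2q_G - (q_R + q_Y) = 0.
Rigel's first-order condition: 120 - 2q_R - (q_G + q_Y) = 0.
Yarrow's first-order condition: 94 - 2q_Y - (q_G + q_R) = 0.
Summing all 3 equations gives 335 − 4Q = 0, hence Q = 335/4.
Back-substituting: q_G = (121 − 335/4) = 149/4, q_R = (120 − 335/4) = 145/4, q_Y = (94 − 335/4) = 41/4.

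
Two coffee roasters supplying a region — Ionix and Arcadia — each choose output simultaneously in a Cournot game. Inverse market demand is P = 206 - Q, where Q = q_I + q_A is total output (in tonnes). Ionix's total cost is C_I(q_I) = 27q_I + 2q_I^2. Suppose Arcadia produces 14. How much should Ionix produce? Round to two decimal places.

With the rival's output fixed at 14, Ionix's profit is π_I = (206 - 14 - q_I)q_I - (27q_I + 2q_I²) = (192 - q_I)q_I - (27q_I + 2q_I²).
∂π_I/∂q_I = 165 - 6q_I = 0, so q_I = 55/2.

27.50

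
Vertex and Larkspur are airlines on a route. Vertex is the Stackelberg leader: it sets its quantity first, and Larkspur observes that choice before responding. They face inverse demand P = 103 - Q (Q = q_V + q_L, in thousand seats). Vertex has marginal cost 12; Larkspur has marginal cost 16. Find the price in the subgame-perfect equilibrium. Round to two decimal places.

The follower Larkspur best-responds to any q_V: π_L = (103 - Q)q_L - 16q_L.
Setting the follower's marginal profit to zero, 87 - q_V - 2q_L = 0, i.e. q_L = (87 - q_V)/2.
The leader anticipates this reaction. Substituting into P = 103 - Q gives P = 119/2 - (1/2)q_V, so π_V = (119/2 - (1/2)q_V)q_V - 12q_V.
Maximising: ∂π_V/∂q_V = 95/2 - q_V = 0, giving q_V = 95/2.
Then q_L = (87 - 95/2)/2 = 79/4.
Total output Q = 269/4, so price P = 103 - 269/4 = 143/4.

35.75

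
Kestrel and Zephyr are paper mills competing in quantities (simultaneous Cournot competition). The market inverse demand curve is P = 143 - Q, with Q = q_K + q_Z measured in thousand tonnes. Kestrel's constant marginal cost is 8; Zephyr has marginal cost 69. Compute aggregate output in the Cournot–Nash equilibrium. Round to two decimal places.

Kestrel's profit: π_K = (143 - Q)q_K - (8q_K). Setting ∂π_K/∂q_K = 0: 135 - 2q_K - (q_Z) = 0.
Zephyr's profit: π_Z = (143 - Q)q_Z - (69q_Z). Setting ∂π_Z/∂q_Z = 0: 74 - 2q_Z - (q_K) = 0.
Best responses: q_K = (135 - q_Z)/2, q_Z = (74 - q_K)/2.
Solving the pair: q_K = 196/3, q_Z = 13/3.
Total output Q = 196/3 + 13/3 = 209/3.

69.67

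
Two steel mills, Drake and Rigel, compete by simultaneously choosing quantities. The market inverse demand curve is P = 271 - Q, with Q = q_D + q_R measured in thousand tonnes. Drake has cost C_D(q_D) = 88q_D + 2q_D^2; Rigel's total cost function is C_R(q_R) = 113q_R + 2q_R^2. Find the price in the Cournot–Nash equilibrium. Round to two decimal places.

222.29

Drake's profit: π_D = (271 - Q)q_D - (88q_D + 2q_D²). Setting ∂π_D/∂q_D = 0: 183 - 6q_D - (q_R) = 0.
Rigel's first-order condition: 158 - 6q_R - (q_D) = 0.
Best responses: q_D = (183 - q_R)/6, q_R = (158 - q_D)/6.
Solving the pair: q_D = 188/7, q_R = 153/7.
Total output Q = 341/7, so price P = 271 - 341/7 = 1556/7.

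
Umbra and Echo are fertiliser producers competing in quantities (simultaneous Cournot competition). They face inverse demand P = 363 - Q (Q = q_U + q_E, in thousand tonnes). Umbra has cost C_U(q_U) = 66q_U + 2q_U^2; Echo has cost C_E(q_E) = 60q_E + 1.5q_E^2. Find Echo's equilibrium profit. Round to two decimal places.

6877.05

Umbra's profit: π_U = (363 - Q)q_U - (66q_U + 2q_U²). Setting ∂π_U/∂q_U = 0: 297 - 6q_U - (q_E) = 0.
Echo's first-order condition: 303 - 5q_E - (q_U) = 0.
So q_U = (297 - q_E)/6 and q_E = (303 - q_U)/5.
Solving the pair: q_U = 1182/29, q_E = 1521/29.
Price P = 363 - 93.2069 = 269.7931.
Echo's profit: 269.7931·(1521/29) - 60·(1521/29) - (3/2)(1521/29)² = 6877.0541.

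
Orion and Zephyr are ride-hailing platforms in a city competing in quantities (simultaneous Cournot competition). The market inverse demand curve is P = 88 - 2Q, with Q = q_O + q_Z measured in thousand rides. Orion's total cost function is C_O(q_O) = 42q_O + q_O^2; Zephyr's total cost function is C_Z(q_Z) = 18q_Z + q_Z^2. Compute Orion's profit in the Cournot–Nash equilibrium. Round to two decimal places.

Orion's profit: π_O = (88 - 2Q)q_O - (42q_O + q_O²). Setting ∂π_O/∂q_O = 0: 46 - 6q_O - 2(q_Z) = 0.
Zephyr's profit: π_Z = (88 - 2Q)q_Z - (18q_Z + q_Z²). Setting ∂π_Z/∂q_Z = 0: 70 - 6q_Z - 2(q_O) = 0.
Best responses: q_O = (46 - 2q_Z)/6, q_Z = (70 - 2q_O)/6.
Solving the pair: q_O = 17/4, q_Z = 41/4.
Price P = 88 - 2·(29/2) = 59.
Orion's profit: 59·(17/4) - 42·(17/4) - (17/4)² = 867/16.

54.19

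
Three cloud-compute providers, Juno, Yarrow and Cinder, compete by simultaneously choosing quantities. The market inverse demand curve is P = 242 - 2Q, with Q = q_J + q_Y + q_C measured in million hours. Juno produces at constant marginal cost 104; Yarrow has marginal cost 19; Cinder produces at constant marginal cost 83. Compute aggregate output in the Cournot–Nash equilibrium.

Juno's profit: π_J = (242 - 2Q)q_J - (104q_J). Setting ∂π_J/∂q_J = 0: 138 - 4q_J - 2(q_Y + q_C) = 0.
Yarrow's first-order condition: 223 - 4q_Y - 2(q_J + q_C) = 0.
Cinder's profit: π_C = (242 - 2Q)q_C - (83q_C). Setting ∂π_C/∂q_C = 0: 159 - 4q_C - 2(q_J + q_Y) = 0.
Summing all 3 equations gives 520 − 8Q = 0, hence Q = 65.
Back-substituting: q_J = (138 − 130)/2 = 4, q_Y = (223 − 130)/2 = 93/2, q_C = (159 − 130)/2 = 29/2.
Total output Q = 4 + 93/2 + 29/2 = 65.

65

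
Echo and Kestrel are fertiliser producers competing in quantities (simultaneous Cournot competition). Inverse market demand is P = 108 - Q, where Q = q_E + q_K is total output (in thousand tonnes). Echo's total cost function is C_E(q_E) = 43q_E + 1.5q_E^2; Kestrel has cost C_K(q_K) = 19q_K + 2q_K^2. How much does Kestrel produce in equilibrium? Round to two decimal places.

Echo's profit: π_E = (108 - Q)q_E - (43q_E + (3/2)q_E²). Setting ∂π_E/∂q_E = 0: 65 - 5q_E - (q_K) = 0.
Kestrel's profit: π_K = (108 - Q)q_K - (19q_K + 2q_K²). Setting ∂π_K/∂q_K = 0: 89 - 6q_K - (q_E) = 0.
So q_E = (65 - q_K)/5 and q_K = (89 - q_E)/6.
Substituting one into the other gives q_E = 301/29 and q_K = 380/29.

13.10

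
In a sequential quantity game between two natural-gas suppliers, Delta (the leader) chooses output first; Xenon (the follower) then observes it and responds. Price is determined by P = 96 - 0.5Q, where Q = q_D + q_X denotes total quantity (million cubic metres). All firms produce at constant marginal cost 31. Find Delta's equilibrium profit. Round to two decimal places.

1056.25

The follower Xenon best-responds to any q_D: π_X = (96 - 0.5Q)q_X - 31q_X.
∂π_X/∂q_X = 65 - (1/2)q_D - q_X = 0 gives the reaction function q_X = (65 - (1/2)q_D).
Delta substitutes q_X(q_D) into its own profit: π_D = q_D(96 - (1/2)q_D - (65 - (1/2)q_D)/2) - 31q_D = (127/2 - (1/4)q_D)q_D - 31q_D.
Maximising: ∂π_D/∂q_D = 65/2 - (1/2)q_D = 0, giving q_D = 65.
Then q_X = (65 - (1/2)·65) = 65/2.
Price P = 96 - (1/2)·(195/2) = 189/4.
Delta's profit: (189/4 - 31)·65 = 1056.2500.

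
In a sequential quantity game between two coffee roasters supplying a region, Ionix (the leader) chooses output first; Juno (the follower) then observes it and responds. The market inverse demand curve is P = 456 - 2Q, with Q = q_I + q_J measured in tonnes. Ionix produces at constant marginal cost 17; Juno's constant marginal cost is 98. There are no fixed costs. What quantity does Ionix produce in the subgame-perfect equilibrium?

Solve by backward induction. Given q_I, the follower Juno maximises π_J = (456 - 2q_I - 2q_J)q_J - 98q_J.
Follower FOC: 358 - 2q_I - 4q_J = 0, so q_J(q_I) = (358 - 2q_I)/4.
The leader anticipates this reaction. Substituting into P = 456 - 2Q gives P = 277 - q_I, so π_I = (277 - q_I)q_I - 17q_I.
Leader FOC: 260 - 2q_I = 0, so q_I = 130.
Then q_J = (358 - 2·130)/4 = 49/2.

130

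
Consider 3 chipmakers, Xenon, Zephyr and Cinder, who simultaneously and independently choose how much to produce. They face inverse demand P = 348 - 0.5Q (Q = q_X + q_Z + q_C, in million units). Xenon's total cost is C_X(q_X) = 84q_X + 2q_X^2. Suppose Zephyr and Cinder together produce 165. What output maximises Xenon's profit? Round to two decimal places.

36.30

With rivals' combined output fixed at 165, Xenon's profit is π_X = (348 - (1/2)·165 - (1/2)q_X)q_X - (84q_X + 2q_X²) = (531/2 - (1/2)q_X)q_X - (84q_X + 2q_X²).
∂π_X/∂q_X = 363/2 - 5q_X = 0, so q_X = 363/10.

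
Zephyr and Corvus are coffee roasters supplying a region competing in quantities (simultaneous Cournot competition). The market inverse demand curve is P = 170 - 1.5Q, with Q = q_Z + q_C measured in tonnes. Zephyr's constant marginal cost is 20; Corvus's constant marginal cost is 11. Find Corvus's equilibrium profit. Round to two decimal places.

Zephyr's profit: π_Z = (170 - 1.5Q)q_Z - (20q_Z). Setting ∂π_Z/∂q_Z = 0: 150 - 3q_Z - (3/2)(q_C) = 0.
Corvus's first-order condition: 159 - 3q_C - (3/2)(q_Z) = 0.
Rearranging gives the reaction functions q_Z = (150 - (3/2)q_C)/3 and q_C = (159 - (3/2)q_Z)/3.
Substituting one into the other gives q_Z = 94/3 and q_C = 112/3.
Price P = 170 - (3/2)·(206/3) = 67.
Corvus's profit: (67 - 11)·(112/3) = 2090.6667.

2090.67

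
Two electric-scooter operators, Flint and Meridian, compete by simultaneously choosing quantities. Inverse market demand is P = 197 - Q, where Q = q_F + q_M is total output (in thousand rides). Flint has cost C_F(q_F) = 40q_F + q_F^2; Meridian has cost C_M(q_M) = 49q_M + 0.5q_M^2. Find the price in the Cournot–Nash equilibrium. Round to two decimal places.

128.09

Flint's profit: π_F = (197 - Q)q_F - (40q_F + q_F²). Setting ∂π_F/∂q_F = 0: 157 - 4q_F - (q_M) = 0.
Meridian's first-order condition: 148 - 3q_M - (q_F) = 0.
Rearranging gives the reaction functions q_F = (157 - q_M)/4 and q_M = (148 - q_F)/3.
Solving the pair: q_F = 323/11, q_M = 435/11.
Total output Q = 758/11, so price P = 197 - 758/11 = 1409/11.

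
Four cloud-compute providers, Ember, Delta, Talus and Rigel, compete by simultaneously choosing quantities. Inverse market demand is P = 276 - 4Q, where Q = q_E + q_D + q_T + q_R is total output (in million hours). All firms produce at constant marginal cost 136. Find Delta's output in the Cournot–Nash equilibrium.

7

Each firm earns π_i = (276 - 4Q)q_i - 136q_i.
First-order condition (treating rivals' output as given): 140 - 8q_i - 4·Σ_{j≠i} q_j = 0.
By symmetry each firm produces the same amount; substituting Σ_{j≠i} q_j = 3q_i yields q_i = 140/20 = 7.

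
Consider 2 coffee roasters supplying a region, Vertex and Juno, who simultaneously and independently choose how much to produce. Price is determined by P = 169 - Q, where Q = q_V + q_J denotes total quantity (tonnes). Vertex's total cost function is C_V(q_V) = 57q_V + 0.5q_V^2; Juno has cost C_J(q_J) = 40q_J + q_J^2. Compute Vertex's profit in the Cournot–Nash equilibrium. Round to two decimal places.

Vertex's profit: π_V = (169 - Q)q_V - (57q_V + (1/2)q_V²). Setting ∂π_V/∂q_V = 0: 112 - 3q_V - (q_J) = 0.
Juno's first-order condition: 129 - 4q_J - (q_V) = 0.
Rearranging gives the reaction functions q_V = (112 - q_J)/3 and q_J = (129 - q_V)/4.
Solving the pair: q_V = 29, q_J = 25.
Price P = 169 - 54 = 115.
Vertex's profit: 115·29 - 57·29 - (1/2)·29² = 1261.5000.

1261.50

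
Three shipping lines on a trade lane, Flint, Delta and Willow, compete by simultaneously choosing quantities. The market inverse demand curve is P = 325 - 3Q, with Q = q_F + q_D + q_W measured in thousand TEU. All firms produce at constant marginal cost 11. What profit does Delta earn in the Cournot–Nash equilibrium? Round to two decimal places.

Each firm earns π_i = (325 - 3Q)q_i - 11q_i.
First-order condition (treating rivals' output as given): 314 - 6q_i - 3·Σ_{j≠i} q_j = 0.
With identical firms every q_j equals q_i, so Σ_{j≠i} q_j = 2q_i and 314 = 12q_i, giving q_i = 157/6.
Price P = 325 - 3·(157/2) = 179/2.
Delta's profit: (179/2 - 11)·(157/6) = 2054.0833.

2054.08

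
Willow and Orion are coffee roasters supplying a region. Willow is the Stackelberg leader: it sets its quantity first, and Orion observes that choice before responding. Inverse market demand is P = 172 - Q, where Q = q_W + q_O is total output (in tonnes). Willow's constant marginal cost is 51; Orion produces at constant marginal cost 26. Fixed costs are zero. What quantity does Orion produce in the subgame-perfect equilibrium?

49

Solve by backward induction. Given q_W, the follower Orion maximises π_O = (172 - q_W - q_O)q_O - 26q_O.
Setting the follower's marginal profit to zero, 146 - q_W - 2q_O = 0, i.e. q_O = (146 - q_W)/2.
The leader anticipates this reaction. Substituting into P = 172 - Q gives P = 99 - (1/2)q_W, so π_W = (99 - (1/2)q_W)q_W - 51q_W.
Maximising: ∂π_W/∂q_W = 48 - q_W = 0, giving q_W = 48.
Then q_O = (146 - 48)/2 = 49.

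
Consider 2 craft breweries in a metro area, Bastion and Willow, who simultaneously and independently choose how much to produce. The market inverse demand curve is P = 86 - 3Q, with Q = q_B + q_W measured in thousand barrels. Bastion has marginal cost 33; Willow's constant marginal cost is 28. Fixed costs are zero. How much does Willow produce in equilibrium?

Bastion's profit: π_B = (86 - 3Q)q_B - (33q_B). Setting ∂π_B/∂q_B = 0: 53 - 6q_B - 3(q_W) = 0.
Willow's profit: π_W = (86 - 3Q)q_W - (28q_W). Setting ∂π_W/∂q_W = 0: 58 - 6q_W - 3(q_B) = 0.
Rearranging gives the reaction functions q_B = (53 - 3q_W)/6 and q_W = (58 - 3q_B)/6.
Substituting one into the other gives q_B = 16/3 and q_W = 7.

7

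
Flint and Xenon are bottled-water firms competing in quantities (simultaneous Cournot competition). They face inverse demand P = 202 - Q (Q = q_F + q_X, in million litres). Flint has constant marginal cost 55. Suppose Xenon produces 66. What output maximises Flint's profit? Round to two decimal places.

With the rival's output fixed at 66, Flint's profit is π_F = (202 - 66 - q_F)q_F - (55q_F) = (136 - q_F)q_F - (55q_F).
∂π_F/∂q_F = 81 - 2q_F = 0, so q_F = 81/2.

40.50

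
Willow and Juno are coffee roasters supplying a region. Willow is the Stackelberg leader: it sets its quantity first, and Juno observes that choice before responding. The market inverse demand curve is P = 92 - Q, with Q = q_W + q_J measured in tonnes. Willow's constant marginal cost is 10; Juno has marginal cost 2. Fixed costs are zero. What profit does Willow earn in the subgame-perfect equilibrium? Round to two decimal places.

684.50

Solve by backward induction. Given q_W, the follower Juno maximises π_J = (92 - q_W - q_J)q_J - 2q_J.
∂π_J/∂q_J = 90 - q_W - 2q_J = 0 gives the reaction function q_J = (90 - q_W)/2.
The leader anticipates this reaction. Substituting into P = 92 - Q gives P = 47 - (1/2)q_W, so π_W = (47 - (1/2)q_W)q_W - 10q_W.
Leader FOC: 37 - q_W = 0, so q_W = 37.
Then q_J = (90 - 37)/2 = 53/2.
Price P = 92 - 127/2 = 57/2.
Willow's profit: (57/2 - 10)·37 = 1369/2.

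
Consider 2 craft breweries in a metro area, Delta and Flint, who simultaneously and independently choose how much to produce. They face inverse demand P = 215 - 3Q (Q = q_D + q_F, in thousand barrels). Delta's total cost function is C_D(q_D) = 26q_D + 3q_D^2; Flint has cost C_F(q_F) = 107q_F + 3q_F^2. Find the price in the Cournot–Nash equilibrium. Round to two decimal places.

155.60

Delta's profit: π_D = (215 - 3Q)q_D - (26q_D + 3q_D²). Setting ∂π_D/∂q_D = 0: 189 - 12q_D - 3(q_F) = 0.
Flint's first-order condition: 108 - 12q_F - 3(q_D) = 0.
So q_D = (189 - 3q_F)/12 and q_F = (108 - 3q_D)/12.
Solving the pair: q_D = 72/5, q_F = 27/5.
Total output Q = 99/5, so price P = 215 - 3·(99/5) = 778/5.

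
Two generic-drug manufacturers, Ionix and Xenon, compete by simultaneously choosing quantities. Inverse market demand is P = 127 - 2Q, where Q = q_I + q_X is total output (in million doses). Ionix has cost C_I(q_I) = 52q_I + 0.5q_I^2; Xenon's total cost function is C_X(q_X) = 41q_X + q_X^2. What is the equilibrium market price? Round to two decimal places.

Ionix's profit: π_I = (127 - 2Q)q_I - (52q_I + (1/2)q_I²). Setting ∂π_I/∂q_I = 0: 75 - 5q_I - 2(q_X) = 0.
Xenon's profit: π_X = (127 - 2Q)q_X - (41q_X + q_X²). Setting ∂π_X/∂q_X = 0: 86 - 6q_X - 2(q_I) = 0.
So q_I = (75 - 2q_X)/5 and q_X = (86 - 2q_I)/6.
Solving the pair: q_I = 139/13, q_X = 140/13.
Total output Q = 279/13, so price P = 127 - 2·(279/13) = 1093/13.

84.08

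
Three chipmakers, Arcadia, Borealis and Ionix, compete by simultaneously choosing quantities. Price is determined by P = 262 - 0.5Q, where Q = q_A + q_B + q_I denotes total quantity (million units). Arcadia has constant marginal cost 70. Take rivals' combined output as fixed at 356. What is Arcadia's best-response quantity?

With rivals' combined output fixed at 356, Arcadia's profit is π_A = (262 - (1/2)·356 - (1/2)q_A)q_A - (70q_A) = (84 - (1/2)q_A)q_A - (70q_A).
∂π_A/∂q_A = 14 - q_A = 0, so q_A = 14.

14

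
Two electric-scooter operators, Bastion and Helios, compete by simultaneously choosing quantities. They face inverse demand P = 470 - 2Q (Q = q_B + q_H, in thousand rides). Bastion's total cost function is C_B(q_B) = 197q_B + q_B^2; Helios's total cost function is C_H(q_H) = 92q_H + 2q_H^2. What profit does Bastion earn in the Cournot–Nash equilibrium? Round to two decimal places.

3159.89

Bastion's profit: π_B = (470 - 2Q)q_B - (197q_B + q_B²). Setting ∂π_B/∂q_B = 0: 273 - 6q_B - 2(q_H) = 0.
Helios's profit: π_H = (470 - 2Q)q_H - (92q_H + 2q_H²). Setting ∂π_H/∂q_H = 0: 378 - 8q_H - 2(q_B) = 0.
So q_B = (273 - 2q_H)/6 and q_H = (378 - 2q_B)/8.
Substituting one into the other gives q_B = 357/11 and q_H = 861/22.
Price P = 470 - 2·(1575/22) = 326.8182.
Bastion's profit: 326.8182·(357/11) - 197·(357/11) - (357/11)² = 3159.8926.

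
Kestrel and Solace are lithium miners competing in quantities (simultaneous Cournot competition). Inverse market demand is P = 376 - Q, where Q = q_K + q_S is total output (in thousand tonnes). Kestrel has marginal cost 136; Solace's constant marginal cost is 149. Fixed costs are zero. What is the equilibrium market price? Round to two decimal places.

Kestrel's profit: π_K = (376 - Q)q_K - (136q_K). Setting ∂π_K/∂q_K = 0: 240 - 2q_K - (q_S) = 0.
Solace's first-order condition: 227 - 2q_S - (q_K) = 0.
Rearranging gives the reaction functions q_K = (240 - q_S)/2 and q_S = (227 - q_K)/2.
Substituting one into the other gives q_K = 253/3 and q_S = 214/3.
Total output Q = 467/3, so price P = 376 - 467/3 = 661/3.

220.33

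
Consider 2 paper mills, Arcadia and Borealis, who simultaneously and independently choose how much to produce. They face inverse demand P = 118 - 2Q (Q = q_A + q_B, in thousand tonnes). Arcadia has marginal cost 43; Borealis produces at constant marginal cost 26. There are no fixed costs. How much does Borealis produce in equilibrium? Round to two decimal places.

18.17

Arcadia's profit: π_A = (118 - 2Q)q_A - (43q_A). Setting ∂π_A/∂q_A = 0: 75 - 4q_A - 2(q_B) = 0.
Borealis's profit: π_B = (118 - 2Q)q_B - (26q_B). Setting ∂π_B/∂q_B = 0: 92 - 4q_B - 2(q_A) = 0.
So q_A = (75 - 2q_B)/4 and q_B = (92 - 2q_A)/4.
Solving the pair: q_A = 29/3, q_B = 109/6.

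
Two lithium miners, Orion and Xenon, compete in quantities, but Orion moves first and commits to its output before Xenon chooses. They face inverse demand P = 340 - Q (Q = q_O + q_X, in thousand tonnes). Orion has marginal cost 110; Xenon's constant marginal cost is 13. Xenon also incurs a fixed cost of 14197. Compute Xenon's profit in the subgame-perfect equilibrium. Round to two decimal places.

2768.06

Solve by backward induction. Given q_O, the follower Xenon maximises π_X = (340 - q_O - q_X)q_X - 13q_X.
Follower FOC: 327 - q_O - 2q_X = 0, so q_X(q_O) = (327 - q_O)/2.
Orion substitutes q_X(q_O) into its own profit: π_O = q_O(340 - q_O - (327 - q_O)/2) - 110q_O = (353/2 - (1/2)q_O)q_O - 110q_O.
Maximising: ∂π_O/∂q_O = 133/2 - q_O = 0, giving q_O = 133/2.
Then q_X = (327 - 133/2)/2 = 521/4.
Price P = 340 - 787/4 = 573/4.
Xenon's profit: (573/4 - 13)·(521/4) - 14197 = 2768.0625.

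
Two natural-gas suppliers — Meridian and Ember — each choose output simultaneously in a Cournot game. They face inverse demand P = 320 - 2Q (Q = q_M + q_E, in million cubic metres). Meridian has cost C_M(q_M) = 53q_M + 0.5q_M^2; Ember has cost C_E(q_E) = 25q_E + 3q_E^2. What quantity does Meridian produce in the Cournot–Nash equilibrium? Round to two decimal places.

Meridian's profit: π_M = (320 - 2Q)q_M - (53q_M + (1/2)q_M²). Setting ∂π_M/∂q_M = 0: 267 - 5q_M - 2(q_E) = 0.
Ember's profit: π_E = (320 - 2Q)q_E - (25q_E + 3q_E²). Setting ∂π_E/∂q_E = 0: 295 - 10q_E - 2(q_M) = 0.
Best responses: q_M = (267 - 2q_E)/5, q_E = (295 - 2q_M)/10.
Substituting one into the other gives q_M = 1040/23 and q_E = 941/46.

45.22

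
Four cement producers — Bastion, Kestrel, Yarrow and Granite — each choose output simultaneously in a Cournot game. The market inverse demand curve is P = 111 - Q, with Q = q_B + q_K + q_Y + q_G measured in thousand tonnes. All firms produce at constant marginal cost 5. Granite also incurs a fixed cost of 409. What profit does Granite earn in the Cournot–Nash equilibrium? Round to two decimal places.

A representative firm's profit is π_i = q_i(111 - Q) - 5q_i.
First-order condition (treating rivals' output as given): 106 - 2q_i - Σ_{j≠i} q_j = 0.
With identical firms every q_j equals q_i, so Σ_{j≠i} q_j = 3q_i and 106 = 5q_i, giving q_i = 106/5.
Price P = 111 - 424/5 = 131/5.
Granite's profit: (131/5 - 5)·(106/5) - 409 = 1011/25.

40.44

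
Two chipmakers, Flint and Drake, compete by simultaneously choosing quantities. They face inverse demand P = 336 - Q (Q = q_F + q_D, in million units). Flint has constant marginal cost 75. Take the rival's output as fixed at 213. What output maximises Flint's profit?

With the rival's output fixed at 213, Flint's profit is π_F = (336 - 213 - q_F)q_F - (75q_F) = (123 - q_F)q_F - (75q_F).
∂π_F/∂q_F = 48 - 2q_F = 0, so q_F = 24.

24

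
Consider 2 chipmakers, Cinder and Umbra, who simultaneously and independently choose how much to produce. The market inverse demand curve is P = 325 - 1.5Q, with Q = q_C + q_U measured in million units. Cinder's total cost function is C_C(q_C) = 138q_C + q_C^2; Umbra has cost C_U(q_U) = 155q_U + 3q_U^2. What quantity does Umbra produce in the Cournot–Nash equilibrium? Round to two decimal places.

Cinder's profit: π_C = (325 - 1.5Q)q_C - (138q_C + q_C²). Setting ∂π_C/∂q_C = 0: 187 - 5q_C - (3/2)(q_U) = 0.
Umbra's first-order condition: 170 - 9q_U - (3/2)(q_C) = 0.
So q_C = (187 - (3/2)q_U)/5 and q_U = (170 - (3/2)q_C)/9.
Substituting one into the other gives q_C = 1904/57 and q_U = 13.3216.

13.32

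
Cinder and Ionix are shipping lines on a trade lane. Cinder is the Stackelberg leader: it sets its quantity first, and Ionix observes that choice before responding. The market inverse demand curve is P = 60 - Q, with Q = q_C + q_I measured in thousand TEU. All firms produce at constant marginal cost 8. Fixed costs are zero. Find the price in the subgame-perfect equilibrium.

21

The follower Ionix best-responds to any q_C: π_I = (60 - Q)q_I - 8q_I.
Follower FOC: 52 - q_C - 2q_I = 0, so q_I(q_C) = (52 - q_C)/2.
Cinder substitutes q_I(q_C) into its own profit: π_C = q_C(60 - q_C - (52 - q_C)/2) - 8q_C = (34 - (1/2)q_C)q_C - 8q_C.
Leader FOC: 26 - q_C = 0, so q_C = 26.
Then q_I = (52 - 26)/2 = 13.
Total output Q = 39, so price P = 60 - 39 = 21.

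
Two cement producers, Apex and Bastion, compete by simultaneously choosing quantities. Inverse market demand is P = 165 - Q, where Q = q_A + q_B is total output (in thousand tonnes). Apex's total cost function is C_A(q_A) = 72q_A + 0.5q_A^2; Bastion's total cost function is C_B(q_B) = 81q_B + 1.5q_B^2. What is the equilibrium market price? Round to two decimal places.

Apex's profit: π_A = (165 - Q)q_A - (72q_A + (1/2)q_A²). Setting ∂π_A/∂q_A = 0: 93 - 3q_A - (q_B) = 0.
Bastion's first-order condition: 84 - 5q_B - (q_A) = 0.
So q_A = (93 - q_B)/3 and q_B = (84 - q_A)/5.
Substituting one into the other gives q_A = 381/14 and q_B = 159/14.
Total output Q = 270/7, so price P = 165 - 270/7 = 885/7.

126.43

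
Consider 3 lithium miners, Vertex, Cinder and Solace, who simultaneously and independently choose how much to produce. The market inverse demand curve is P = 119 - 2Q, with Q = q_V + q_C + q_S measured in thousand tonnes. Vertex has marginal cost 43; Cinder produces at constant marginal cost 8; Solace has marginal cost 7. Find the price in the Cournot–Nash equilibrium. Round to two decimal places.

44.25

Vertex's profit: π_V = (119 - 2Q)q_V - (43q_V). Setting ∂π_V/∂q_V = 0: 76 - 4q_V - 2(q_C + q_S) = 0.
Cinder's first-order condition: 111 - 4q_C - 2(q_V + q_S) = 0.
Solace's first-order condition: 112 - 4q_S - 2(q_V + q_C) = 0.
Adding the 3 first-order conditions: 299 − 8Q = 0, so Q = 299/8.
Back-substituting: q_V = (76 − 299/4)/2 = 5/8, q_C = (111 − 299/4)/2 = 145/8, q_S = (112 − 299/4)/2 = 149/8.
Total output Q = 299/8, so price P = 119 - 2·(299/8) = 177/4.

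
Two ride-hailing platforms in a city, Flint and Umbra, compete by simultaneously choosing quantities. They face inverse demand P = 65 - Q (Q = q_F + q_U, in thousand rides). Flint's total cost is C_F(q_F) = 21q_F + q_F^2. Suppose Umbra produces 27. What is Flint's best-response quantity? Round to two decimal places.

With the rival's output fixed at 27, Flint's profit is π_F = (65 - 27 - q_F)q_F - (21q_F + q_F²) = (38 - q_F)q_F - (21q_F + q_F²).
∂π_F/∂q_F = 17 - 4q_F = 0, so q_F = 17/4.

4.25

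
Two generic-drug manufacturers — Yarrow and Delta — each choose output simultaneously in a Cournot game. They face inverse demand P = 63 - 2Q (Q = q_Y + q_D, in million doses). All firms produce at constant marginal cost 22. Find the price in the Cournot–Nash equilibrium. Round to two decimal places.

Each firm earns π_i = (63 - 2Q)q_i - 22q_i.
First-order condition (treating rivals' output as given): 41 - 4q_i - 2q_j = 0.
With identical firms every q_j equals q_i, so q_j = q_i and 41 = 6q_i, giving q_i = 41/6.
Total output Q = 41/3, so price P = 63 - 2·(41/3) = 107/3.

35.67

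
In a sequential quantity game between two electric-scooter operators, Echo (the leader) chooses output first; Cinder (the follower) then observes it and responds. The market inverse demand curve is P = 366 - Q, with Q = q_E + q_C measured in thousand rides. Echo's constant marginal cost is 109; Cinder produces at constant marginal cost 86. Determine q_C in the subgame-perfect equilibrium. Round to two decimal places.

81.50

The follower Cinder best-responds to any q_E: π_C = (366 - Q)q_C - 86q_C.
Follower FOC: 280 - q_E - 2q_C = 0, so q_C(q_E) = (280 - q_E)/2.
Echo substitutes q_C(q_E) into its own profit: π_E = q_E(366 - q_E - (280 - q_E)/2) - 109q_E = (226 - (1/2)q_E)q_E - 109q_E.
Maximising: ∂π_E/∂q_E = 117 - q_E = 0, giving q_E = 117.
Then q_C = (280 - 117)/2 = 163/2.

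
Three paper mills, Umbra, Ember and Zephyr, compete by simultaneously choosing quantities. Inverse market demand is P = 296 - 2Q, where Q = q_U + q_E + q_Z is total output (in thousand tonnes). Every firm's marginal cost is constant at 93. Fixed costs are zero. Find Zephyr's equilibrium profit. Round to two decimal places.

Each firm earns π_i = (296 - 2Q)q_i - 93q_i.
Setting ∂π_i/∂q_i = 0 with rivals' quantities fixed: 203 - 4q_i - 2·Σ_{j≠i} q_j = 0.
By symmetry each firm produces the same amount; substituting Σ_{j≠i} q_j = 2q_i yields q_i = 203/8.
Price P = 296 - 2·(609/8) = 575/4.
Zephyr's profit: (575/4 - 93)·(203/8) = 1287.7813.

1287.78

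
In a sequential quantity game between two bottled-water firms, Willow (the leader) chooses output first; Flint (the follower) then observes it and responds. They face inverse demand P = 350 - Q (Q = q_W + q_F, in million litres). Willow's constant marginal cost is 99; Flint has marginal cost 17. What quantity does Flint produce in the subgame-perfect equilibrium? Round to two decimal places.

124.25

Solve by backward induction. Given q_W, the follower Flint maximises π_F = (350 - q_W - q_F)q_F - 17q_F.
Follower FOC: 333 - q_W - 2q_F = 0, so q_F(q_W) = (333 - q_W)/2.
Willow substitutes q_F(q_W) into its own profit: π_W = q_W(350 - q_W - (333 - q_W)/2) - 99q_W = (367/2 - (1/2)q_W)q_W - 99q_W.
The leader's first-order condition 169/2 - q_W = 0 yields q_W = 169/2.
Then q_F = (333 - 169/2)/2 = 497/4.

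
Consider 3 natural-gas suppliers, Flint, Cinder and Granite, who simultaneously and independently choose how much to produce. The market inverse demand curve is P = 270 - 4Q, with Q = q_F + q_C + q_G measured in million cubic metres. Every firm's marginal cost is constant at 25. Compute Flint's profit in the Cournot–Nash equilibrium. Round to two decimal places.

937.89

Each firm earns π_i = (270 - 4Q)q_i - 25q_i.
First-order condition (treating rivals' output as given): 245 - 8q_i - 4·Σ_{j≠i} q_j = 0.
With identical firms every q_j equals q_i, so Σ_{j≠i} q_j = 2q_i and 245 = 16q_i, giving q_i = 245/16.
Price P = 270 - 4·(735/16) = 345/4.
Flint's profit: (345/4 - 25)·(245/16) = 937.8906.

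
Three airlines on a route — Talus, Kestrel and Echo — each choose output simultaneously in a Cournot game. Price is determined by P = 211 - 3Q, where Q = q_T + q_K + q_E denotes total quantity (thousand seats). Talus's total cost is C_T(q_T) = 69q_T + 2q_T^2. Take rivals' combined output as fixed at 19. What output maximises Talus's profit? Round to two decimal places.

8.50

With rivals' combined output fixed at 19, Talus's profit is π_T = (211 - 3·19 - 3q_T)q_T - (69q_T + 2q_T²) = (154 - 3q_T)q_T - (69q_T + 2q_T²).
∂π_T/∂q_T = 85 - 10q_T = 0, so q_T = 17/2.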